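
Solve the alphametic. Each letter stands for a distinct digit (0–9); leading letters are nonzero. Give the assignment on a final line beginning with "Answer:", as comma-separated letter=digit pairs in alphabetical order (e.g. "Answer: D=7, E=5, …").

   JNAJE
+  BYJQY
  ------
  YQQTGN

Step 1. [col 1: E + Y ≡ N (mod 10)] Y=1 is one option consistent with column 1 (E + Y ≡ N (mod 10), carry-in 0) — take it. So Y=1.
Step 2. [col 1: E + Y ≡ N (mod 10)] several values work for E in column 1 (E + Y ≡ N (mod 10), carry-in 0); try E=4, so E=4.
Step 3. [col 1: E + Y ≡ N (mod 10)] column 1 reads E+Y+carry(0)=N with E=4, Y=1; with digits 1,4 already taken and all letters distinct, the only value for N is 5. So N=5.
Step 4. [col 2: J + Q ≡ G (mod 10)] J=7 is one option consistent with column 2 (J + Q ≡ G (mod 10), carry-in 0) — take it ⇒ J=7.
Step 5. [col 2: J + Q ≡ G (mod 10)] no forcing yet in column 2 (carry-in 0); Q=6 is free and consistent — try it, so Q=6.
Step 6. [col 2: J + Q ≡ G (mod 10)] in column 2 we have J+Q≡G with carry-in 0; given J=7, Q=6 and digits 1,4,5,6,7 already taken and all letters distinct, that pins G to 3, so G=3.
Step 7. [col 3: A + J ≡ T (mod 10)] A=0 is one option consistent with column 3 (A + J ≡ T (mod 10), carry-in 1) — take it. So A=0.
Step 8. [col 3: A + J ≡ T (mod 10)] column 3: given A=0, J=7, carry-in 1, and digits 0,1,3,4,5,6,7 already taken and all letters distinct, A+J≡T (mod 10) forces T=8 ⇒ T=8.
Step 9. [col 5: J + B ≡ Q (mod 10)] from column 5 (J=7, Q=6, carry-in 0, digits 0,1,3,4,5,6,7,8 already taken and all letters distinct): B must equal 9 ⇒ B=9.

Answer: A=0, B=9, E=4, G=3, J=7, N=5, Q=6, T=8, Y=1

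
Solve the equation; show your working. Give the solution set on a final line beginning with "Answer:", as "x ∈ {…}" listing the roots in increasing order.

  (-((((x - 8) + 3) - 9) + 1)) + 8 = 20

Step 1. [(-((((x - 8) + 3) - 9) + 1)) + 8 = 20] +8 is outermost — subtract 8 both sides, so sub: -((((x - 8) + 3) - 9) + 1) = 12.
Step 2. [-((((x - 8) + 3) - 9) + 1) = 12] flip signs both sides. So neg: (((x - 8) + 3) - 9) + 1 = -12.
Step 3. [(((x - 8) + 3) - 9) + 1 = -12] peel the +1: subtract 1 from each side, so sub: ((x - 8) + 3) - 9 = -13.
Step 4. [((x - 8) + 3) - 9 = -13] the outer -9 inverts by adding 9 ⇒ sub: (x - 8) + 3 = -4.
Step 5. [(x - 8) + 3 = -4] subtract 3: x sits inside (… + 3) ⇒ sub: x - 8 = -7.
Step 6. [x - 8 = -7] peel the -8: add 8 from each side. So sub: x = 1.

Answer: x ∈ {1}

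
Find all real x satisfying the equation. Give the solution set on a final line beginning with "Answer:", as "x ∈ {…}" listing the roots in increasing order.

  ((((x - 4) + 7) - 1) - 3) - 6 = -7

Step 1. [((((x - 4) + 7) - 1) - 3) - 6 = -7] 6 comes off first (add 6), so sub: (((x - 4) + 7) - 1) - 3 = -1.
Step 2. [(((x - 4) + 7) - 1) - 3 = -1] -3 is outermost — add 3 both sides, so sub: ((x - 4) + 7) - 1 = 2.
Step 3. [((x - 4) + 7) - 1 = 2] -1 is outermost — add 1 both sides. So sub: (x - 4) + 7 = 3.
Step 4. [(x - 4) + 7 = 3] +7 is outermost — subtract 7 both sides, so sub: x - 4 = -4.
Step 5. [x - 4 = -4] -4 is outermost — add 4 both sides ⇒ sub: x = 0.

Answer: x ∈ {0}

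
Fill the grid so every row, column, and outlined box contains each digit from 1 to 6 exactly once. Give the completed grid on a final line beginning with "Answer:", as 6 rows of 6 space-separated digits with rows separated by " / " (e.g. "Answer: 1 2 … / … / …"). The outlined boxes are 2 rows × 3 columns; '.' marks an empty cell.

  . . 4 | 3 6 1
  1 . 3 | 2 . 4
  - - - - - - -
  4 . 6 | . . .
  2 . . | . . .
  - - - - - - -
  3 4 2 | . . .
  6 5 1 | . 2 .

Step 1. [r4c5∈{1,3,4,5}] 4 has one home in col 5: r4c5. So r4c5=4.
Step 2. [r3c5∈{1,3,5}] across col 5, 3 lands solely at r3c5, so r3c5=3.
Step 3. [r3c2∈{1}] r3c2 is down to just 1. So r3c2=1.
Step 4. [r3c4∈{5}] nothing but 5 survives at r3c4 ⇒ r3c4=5.
Step 5. [r5c6∈{5,6}] r5c6 is the only open cell in col 6 admitting 5. So r5c6=5.
Step 6. [r4c4∈{1,6}] in row 4, 1 fits only at r4c4 ⇒ r4c4=1.
Step 7. [r4c6∈{6}] only 6 remains possible at r4c6 ⇒ r4c6=6.
Step 8. [r5c4∈{6}] nothing but 6 survives at r5c4 ⇒ r5c4=6.
Step 9. [r1c2∈{2}] r1c2 has the single candidate 2. So r1c2=2.
Step 10. [r6c6∈{3}] r6c6 is down to just 3. So r6c6=3.
Step 11. [r1c1∈{5}] r1c1's peers cover all but 5, so r1c1=5.
Step 12. [r2c2∈{6}] r2c2 has the single candidate 6, so r2c2=6.
Step 13. [r6c4∈{4}] nothing but 4 survives at r6c4. So r6c4=4.
Step 14. [r2c5∈{5}] r2c5's peers cover all but 5. So r2c5=5.
Step 15. [r4c3∈{5}] only 5 remains possible at r4c3, so r4c3=5.
Step 16. [r3c6∈{2}] r3c6 is down to just 2. So r3c6=2.
Step 17. [r5c5∈{1}] only 1 remains possible at r5c5. So r5c5=1.
Step 18. [r4c2∈{3}] r4c2 is down to just 3. So r4c2=3.

Answer: 5 2 4 3 6 1 / 1 6 3 2 5 4 / 4 1 6 5 3 2 / 2 3 5 1 4 6 / 3 4 2 6 1 5 / 6 5 1 4 2 3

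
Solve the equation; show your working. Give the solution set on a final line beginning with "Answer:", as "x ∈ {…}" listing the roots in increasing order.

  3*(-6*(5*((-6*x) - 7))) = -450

Step 1. [3*(-6*(5*((-6*x) - 7))) = -450] 3 out front; divide by 3 ⇒ div: -6*(5*((-6*x) - 7)) = -150.
Step 2. [-6*(5*((-6*x) - 7)) = -150] leading coefficient -6: divide by -6. So div: 5*((-6*x) - 7) = 25.
Step 3. [5*((-6*x) - 7) = 25] leading coefficient 5: divide by 5 ⇒ div: (-6*x) - 7 = 5.
Step 4. [(-6*x) - 7 = 5] add 7: x sits inside (… - 7), so sub: -6*x = 12.
Step 5. [-6*x = 12] LHS = -6·(…); ÷-6 both sides, so div: x = -2.

Answer: x ∈ {-2}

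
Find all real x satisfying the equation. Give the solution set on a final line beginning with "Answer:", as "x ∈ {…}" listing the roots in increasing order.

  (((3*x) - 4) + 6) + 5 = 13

Step 1. [(((3*x) - 4) + 6) + 5 = 13] 5 comes off first (subtract 5). So sub: ((3*x) - 4) + 6 = 8.
Step 2. [((3*x) - 4) + 6 = 8] peel the +6: subtract 6 from each side ⇒ sub: (3*x) - 4 = 2.
Step 3. [(3*x) - 4 = 2] the outer -4 inverts by adding 4 ⇒ sub: 3*x = 6.
Step 4. [3*x = 6] 3 out front; divide by 3 ⇒ div: x = 2.

Answer: x ∈ {2}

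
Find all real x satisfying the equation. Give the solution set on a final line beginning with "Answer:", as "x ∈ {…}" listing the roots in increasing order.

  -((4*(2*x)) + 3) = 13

Step 1. [-((4*(2*x)) + 3) = 13] LHS negated; negate both sides ⇒ neg: (4*(2*x)) + 3 = -13.
Step 2. [(4*(2*x)) + 3 = -13] the outer +3 inverts by subtracting 3 ⇒ sub: 4*(2*x) = -16.
Step 3. [4*(2*x) = -16] leading coefficient 4: divide by 4, so div: 2*x = -4.
Step 4. [2*x = -4] 2 out front; divide by 2. So div: x = -2.

Answer: x ∈ {-2}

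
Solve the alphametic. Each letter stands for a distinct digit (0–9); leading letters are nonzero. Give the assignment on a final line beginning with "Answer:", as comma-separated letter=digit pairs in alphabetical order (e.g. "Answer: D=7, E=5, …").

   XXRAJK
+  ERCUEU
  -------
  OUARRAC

Step 1. [col 1: K + U ≡ C (mod 10)] no forcing yet in column 1 (carry-in 0); K=6 is free and consistent — try it, so K=6.
Step 2. [O] the sum has 7 digits but both addends have 6; that extra leading digit O is the final carry, namely 1. So O=1.
Step 3. [col 1: K + U ≡ C (mod 10)] no forcing yet in column 1 (carry-in 0); C=0 is free and consistent — try it. So C=0.
Step 4. [col 1: K + U ≡ C (mod 10)] in column 1 we have K+U≡C with carry-in 0; given K=6, C=0 and digits 0,1,6 already taken and all letters distinct, that pins U to 4, so U=4.
Step 5. [col 2: J + E ≡ A (mod 10)] E=8 is one option consistent with column 2 (J + E ≡ A (mod 10), carry-in 1) — take it ⇒ E=8.
Step 6. [col 2: J + E ≡ A (mod 10)] column 2 reads J+E+carry(1)=A with E=8; with digits 0,1,4,6,8 already taken and all letters distinct, the only value for A is 2. So A=2.
Step 7. [col 2: J + E ≡ A (mod 10)] from column 2 (E=8, A=2, carry-in 1, digits 0,1,2,4,6,8 already taken and all letters distinct): J must equal 3. So J=3.
Step 8. [col 3: A + U ≡ R (mod 10)] in column 3 we have A+U≡R with carry-in 1; given A=2, U=4 and digits 0,1,2,3,4,6,8 already taken and all letters distinct, that pins R to 7, so R=7.
Step 9. [col 5: X + R ≡ A (mod 10)] from column 5 (R=7, A=2, carry-in 0, digits 0,1,2,3,4,6,7,8 already taken and all letters distinct): X must equal 5, so X=5.

Answer: A=2, C=0, E=8, J=3, K=6, O=1, R=7, U=4, X=5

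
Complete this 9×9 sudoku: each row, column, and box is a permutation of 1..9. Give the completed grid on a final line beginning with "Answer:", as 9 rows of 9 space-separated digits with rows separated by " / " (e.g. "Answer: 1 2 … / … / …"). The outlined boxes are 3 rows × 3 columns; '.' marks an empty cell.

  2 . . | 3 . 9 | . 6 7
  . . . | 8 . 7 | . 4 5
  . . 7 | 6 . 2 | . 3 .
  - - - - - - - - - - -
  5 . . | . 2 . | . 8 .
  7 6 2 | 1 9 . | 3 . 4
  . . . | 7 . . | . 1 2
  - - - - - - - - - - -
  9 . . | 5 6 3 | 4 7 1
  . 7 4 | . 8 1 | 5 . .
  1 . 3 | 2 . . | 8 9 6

Step 1. [r4c2∈{1,3,4,9}] r4c2 is the only open cell in row 4 admitting 3, so r4c2=3.
Step 2. [r1c3∈{1,5,8}] in col 3, 5 fits only at r1c3, so r1c3=5.
Step 3. [r1c2∈{1,4,8}] r1c2 is the only open cell in row 1 admitting 8. So r1c2=8.
Step 4. [r2c5∈{1}] nothing but 1 survives at r2c5, so r2c5=1.
Step 5. [r4c9∈{9}] r4c9 has the single candidate 9. So r4c9=9.
Step 6. [r2c2∈{9}] r2c2's peers cover all but 9 ⇒ r2c2=9.
Step 7. [r6c2∈{4}] r6c2 has the single candidate 4. So r6c2=4.
Step 8. [r1c5∈{4}] r1c5 is down to just 4, so r1c5=4.
Step 9. [r6c1∈{8}] nothing but 8 survives at r6c1. So r6c1=8.
Step 10. [r6c7∈{6}] r6c7 has the single candidate 6 ⇒ r6c7=6.
Step 11. [r6c6∈{5}] r6c6 has the single candidate 5, so r6c6=5.
Step 12. [r1c7∈{1}] r1c7's peers cover all but 1, so r1c7=1.
Step 13. [r8c1∈{6}] r8c1 is down to just 6, so r8c1=6.
Step 14. [r9c6∈{4}] r9c6's peers cover all but 4, so r9c6=4.
Step 15. [r3c1∈{4}] r3c1 is down to just 4 ⇒ r3c1=4.
Step 16. [r2c3∈{6}] r2c3 is down to just 6, so r2c3=6.
Step 17. [r6c3∈{9}] r6c3 has the single candidate 9, so r6c3=9.
Step 18. [r5c6∈{8}] r5c6's peers cover all but 8. So r5c6=8.
Step 19. [r9c5∈{7}] nothing but 7 survives at r9c5, so r9c5=7.
Step 20. [r8c8∈{2}] r8c8 has the single candidate 2 ⇒ r8c8=2.
Step 21. [r2c1∈{3}] r2c1 has the single candidate 3. So r2c1=3.
Step 22. [r7c3∈{8}] r7c3 is down to just 8. So r7c3=8.
Step 23. [r5c8∈{5}] r5c8's peers cover all but 5, so r5c8=5.
Step 24. [r8c9∈{3}] only 3 remains possible at r8c9. So r8c9=3.
Step 25. [r4c6∈{6}] only 6 remains possible at r4c6 ⇒ r4c6=6.
Step 26. [r7c2∈{2}] r7c2 is down to just 2. So r7c2=2.
Step 27. [r9c2∈{5}] only 5 remains possible at r9c2, so r9c2=5.
Step 28. [r4c7∈{7}] r4c7's peers cover all but 7. So r4c7=7.
Step 29. [r3c7∈{9}] nothing but 9 survives at r3c7 ⇒ r3c7=9.
Step 30. [r4c3∈{1}] r4c3 is down to just 1 ⇒ r4c3=1.
Step 31. [r8c4∈{9}] r8c4 has the single candidate 9 ⇒ r8c4=9.
Step 32. [r3c9∈{8}] nothing but 8 survives at r3c9. So r3c9=8.
Step 33. [r3c2∈{1}] r3c2 is down to just 1 ⇒ r3c2=1.
Step 34. [r2c7∈{2}] r2c7 is down to just 2, so r2c7=2.
Step 35. [r3c5∈{5}] r3c5's peers cover all but 5. So r3c5=5.
Step 36. [r6c5∈{3}] nothing but 3 survives at r6c5, so r6c5=3.
Step 37. [r4c4∈{4}] only 4 remains possible at r4c4. So r4c4=4.

Answer: 2 8 5 3 4 9 1 6 7 / 3 9 6 8 1 7 2 4 5 / 4 1 7 6 5 2 9 3 8 / 5 3 1 4 2 6 7 8 9 / 7 6 2 1 9 8 3 5 4 / 8 4 9 7 3 5 6 1 2 / 9 2 8 5 6 3 4 7 1 / 6 7 4 9 8 1 5 2 3 / 1 5 3 2 7 4 8 9 6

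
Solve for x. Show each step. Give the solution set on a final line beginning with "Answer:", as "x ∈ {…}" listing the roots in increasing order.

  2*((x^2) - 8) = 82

Step 1. [2*((x^2) - 8) = 82] 2 out front; divide by 2. So div: (x^2) - 8 = 41.
Step 2. [(x^2) - 8 = 41] the outer -8 inverts by adding 8 ⇒ sub: x^2 = 49.
Step 3. [x^2 = 49] LHS squared, RHS 49 ≥ 0: apply √ (±), so sqrt: x = 7 or -7.

Answer: x ∈ {-7, 7}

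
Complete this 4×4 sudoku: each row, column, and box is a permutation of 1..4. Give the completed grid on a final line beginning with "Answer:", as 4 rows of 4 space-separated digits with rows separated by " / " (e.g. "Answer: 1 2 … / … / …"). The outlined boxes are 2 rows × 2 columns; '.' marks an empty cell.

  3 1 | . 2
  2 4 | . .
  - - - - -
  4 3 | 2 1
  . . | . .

Step 1. [r4c4∈{3,4}] 4 has one home in col 4: r4c4. So r4c4=4.
Step 2. [r2c4∈{3}] r2c4 is down to just 3 ⇒ r2c4=3.
Step 3. [r1c3∈{4}] only 4 remains possible at r1c3, so r1c3=4.
Step 4. [r4c3∈{3}] only 3 remains possible at r4c3. So r4c3=3.
Step 5. [r4c2∈{2}] r4c2 is down to just 2, so r4c2=2.
Step 6. [r2c3∈{1}] r2c3 is down to just 1. So r2c3=1.
Step 7. [r4c1∈{1}] r4c1's peers cover all but 1 ⇒ r4c1=1.

Answer: 3 1 4 2 / 2 4 1 3 / 4 3 2 1 / 1 2 3 4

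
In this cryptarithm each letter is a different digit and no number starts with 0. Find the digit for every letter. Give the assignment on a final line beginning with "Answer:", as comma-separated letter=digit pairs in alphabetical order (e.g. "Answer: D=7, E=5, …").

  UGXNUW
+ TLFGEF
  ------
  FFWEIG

Step 1. [col 1: W + F ≡ G (mod 10)] several values work for W in column 1 (W + F ≡ G (mod 10), carry-in 0); try W=1 ⇒ W=1.
Step 2. [col 1: W + F ≡ G (mod 10)] several values work for F in column 1 (W + F ≡ G (mod 10), carry-in 0); try F=9 ⇒ F=9.
Step 3. [col 1: W + F ≡ G (mod 10)] column 1 reads W+F+carry(0)=G with W=1, F=9; with digits 1,9 already taken and all letters distinct, the only value for G is 0 ⇒ G=0.
Step 4. [col 2: U + E ≡ I (mod 10)] several values work for U in column 2 (U + E ≡ I (mod 10), carry-in 1); try U=5. So U=5.
Step 5. [col 2: U + E ≡ I (mod 10)] E=7 is one option consistent with column 2 (U + E ≡ I (mod 10), carry-in 1) — take it, so E=7.
Step 6. [col 2: U + E ≡ I (mod 10)] in column 2 we have U+E≡I with carry-in 1; given U=5, E=7 and digits 0,1,5,7,9 already taken and all letters distinct, that pins I to 3, so I=3.
Step 7. [col 3: N + G ≡ E (mod 10)] in column 3 we have N+G≡E with carry-in 1; given G=0, E=7 and digits 0,1,3,5,7,9 already taken and all letters distinct, that pins N to 6 ⇒ N=6.
Step 8. [col 4: X + F ≡ W (mod 10)] from column 4 (F=9, W=1, carry-in 0, digits 0,1,3,5,6,7,9 already taken and all letters distinct): X must equal 2. So X=2.
Step 9. [col 5: G + L ≡ F (mod 10)] from column 5 (G=0, F=9, carry-in 1, digits 0,1,2,3,5,6,7,9 already taken and all letters distinct): L must equal 8 ⇒ L=8.
Step 10. [col 6: U + T ≡ F (mod 10)] column 6: given U=5, F=9, carry-in 0, and digits 0,1,2,3,5,6,7,8,9 already taken and all letters distinct, U+T≡F (mod 10) forces T=4. So T=4.

Answer: E=7, F=9, G=0, I=3, L=8, N=6, T=4, U=5, W=1, X=2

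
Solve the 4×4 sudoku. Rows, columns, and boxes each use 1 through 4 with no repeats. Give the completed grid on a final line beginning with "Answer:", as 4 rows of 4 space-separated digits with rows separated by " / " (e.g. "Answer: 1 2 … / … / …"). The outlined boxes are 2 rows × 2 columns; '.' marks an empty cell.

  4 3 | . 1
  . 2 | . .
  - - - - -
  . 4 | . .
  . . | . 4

Step 1. [r3c4∈{2,3}] col 4 places 2 nowhere but r3c4 ⇒ r3c4=2.
Step 2. [r4c2∈{1}] only 1 remains possible at r4c2, so r4c2=1.
Step 3. [r4c3∈{3}] r4c3's peers cover all but 3, so r4c3=3.
Step 4. [r2c1∈{1}] r2c1's peers cover all but 1 ⇒ r2c1=1.
Step 5. [r3c1∈{3}] r3c1 has the single candidate 3 ⇒ r3c1=3.
Step 6. [r1c3∈{2}] r1c3's peers cover all but 2, so r1c3=2.
Step 7. [r3c3∈{1}] r3c3 has the single candidate 1, so r3c3=1.
Step 8. [r2c4∈{3}] r2c4 is down to just 3. So r2c4=3.
Step 9. [r4c1∈{2}] r4c1 is down to just 2 ⇒ r4c1=2.
Step 10. [r2c3∈{4}] only 4 remains possible at r2c3. So r2c3=4.

Answer: 4 3 2 1 / 1 2 4 3 / 3 4 1 2 / 2 1 3 4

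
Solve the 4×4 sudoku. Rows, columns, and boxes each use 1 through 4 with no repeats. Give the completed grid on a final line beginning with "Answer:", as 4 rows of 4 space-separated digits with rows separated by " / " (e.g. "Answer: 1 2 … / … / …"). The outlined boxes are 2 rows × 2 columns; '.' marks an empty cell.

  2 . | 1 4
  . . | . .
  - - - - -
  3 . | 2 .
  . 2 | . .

Step 1. [r2c3∈{3}] r2c3 is down to just 3 ⇒ r2c3=3.
Step 2. [r3c2∈{1,4}] 4 has one home in row 3: r3c2 ⇒ r3c2=4.
Step 3. [r4c1∈{1}] r4c1 is down to just 1, so r4c1=1.
Step 4. [r2c1∈{4}] r2c1 has the single candidate 4 ⇒ r2c1=4.
Step 5. [r4c3∈{4}] only 4 remains possible at r4c3. So r4c3=4.
Step 6. [r2c2∈{1}] r2c2 is down to just 1. So r2c2=1.
Step 7. [r1c2∈{3}] r1c2 is down to just 3 ⇒ r1c2=3.
Step 8. [r3c4∈{1}] nothing but 1 survives at r3c4. So r3c4=1.
Step 9. [r4c4∈{3}] r4c4 has the single candidate 3 ⇒ r4c4=3.
Step 10. [r2c4∈{2}] r2c4 has the single candidate 2 ⇒ r2c4=2.

Answer: 2 3 1 4 / 4 1 3 2 / 3 4 2 1 / 1 2 4 3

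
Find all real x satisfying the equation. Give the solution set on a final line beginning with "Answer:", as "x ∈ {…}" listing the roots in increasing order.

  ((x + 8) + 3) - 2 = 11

Step 1. [((x + 8) + 3) - 2 = 11] peel the -2: add 2 from each side ⇒ sub: (x + 8) + 3 = 13.
Step 2. [(x + 8) + 3 = 13] +3 is outermost — subtract 3 both sides ⇒ sub: x + 8 = 10.
Step 3. [x + 8 = 10] subtract 8: x sits inside (… + 8). So sub: x = 2.

Answer: x ∈ {2}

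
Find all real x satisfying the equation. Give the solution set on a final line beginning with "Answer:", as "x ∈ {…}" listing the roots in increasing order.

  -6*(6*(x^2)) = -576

Step 1. [-6*(6*(x^2)) = -576] -6·(inner) — divide through by -6. So div: 6*(x^2) = 96.
Step 2. [6*(x^2) = 96] 6 out front; divide by 6. So div: x^2 = 16.
Step 3. [x^2 = 16] √ both sides: 16 ≥ 0 gives two branches. So sqrt: x = 4 or -4.

Answer: x ∈ {-4, 4}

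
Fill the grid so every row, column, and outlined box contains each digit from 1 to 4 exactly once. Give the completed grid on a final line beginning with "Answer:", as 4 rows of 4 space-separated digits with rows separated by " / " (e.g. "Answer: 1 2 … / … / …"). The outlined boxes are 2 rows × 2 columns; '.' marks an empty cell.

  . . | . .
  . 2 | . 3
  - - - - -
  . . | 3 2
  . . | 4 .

Step 1. [r2c1∈{1,4}] in row 2, 4 fits only at r2c1, so r2c1=4.
Step 2. [r3c1∈{1}] r3c1 has the single candidate 1 ⇒ r3c1=1.
Step 3. [r1c2∈{1,3}] r1c2 is the only open cell in col 2 admitting 1, so r1c2=1.
Step 4. [r4c1∈{2,3}] in row 4, 2 fits only at r4c1, so r4c1=2.
Step 5. [r4c4∈{1}] r4c4 has the single candidate 1, so r4c4=1.
Step 6. [r1c1∈{3}] r1c1 has the single candidate 3, so r1c1=3.
Step 7. [r3c2∈{4}] r3c2 has the single candidate 4, so r3c2=4.
Step 8. [r1c4∈{4}] r1c4 is down to just 4, so r1c4=4.
Step 9. [r1c3∈{2}] r1c3's peers cover all but 2. So r1c3=2.
Step 10. [r4c2∈{3}] r4c2 is down to just 3, so r4c2=3.
Step 11. [r2c3∈{1}] only 1 remains possible at r2c3 ⇒ r2c3=1.

Answer: 3 1 2 4 / 4 2 1 3 / 1 4 3 2 / 2 3 4 1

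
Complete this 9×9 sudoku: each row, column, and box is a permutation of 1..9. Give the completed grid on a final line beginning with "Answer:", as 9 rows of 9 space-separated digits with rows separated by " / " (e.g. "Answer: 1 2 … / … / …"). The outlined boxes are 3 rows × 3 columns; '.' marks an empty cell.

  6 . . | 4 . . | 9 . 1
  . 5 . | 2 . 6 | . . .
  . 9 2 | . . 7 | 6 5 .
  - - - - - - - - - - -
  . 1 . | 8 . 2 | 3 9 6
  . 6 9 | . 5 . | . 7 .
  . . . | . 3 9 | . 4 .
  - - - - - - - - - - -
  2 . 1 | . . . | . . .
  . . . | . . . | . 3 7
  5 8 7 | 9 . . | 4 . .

Step 1. [r2c8∈{8}] r2c8's peers cover all but 8, so r2c8=8.
Step 2. [r9c8∈{1,2,6}] across col 8, 1 lands solely at r9c8, so r9c8=1.
Step 3. [r5c4∈{1}] r5c4 has the single candidate 1, so r5c4=1.
Step 4. [r1c5∈{8}] only 8 remains possible at r1c5. So r1c5=8.
Step 5. [r8c2∈{4}] r8c2 is down to just 4. So r8c2=4.
Step 6. [r9c5∈{2,6}] across row 9, 6 lands solely at r9c5, so r9c5=6.
Step 7. [r6c3∈{5,8}] in col 3, 8 fits only at r6c3 ⇒ r6c3=8.
Step 8. [r1c3∈{3}] nothing but 3 survives at r1c3, so r1c3=3.
Step 9. [r8c4∈{5}] only 5 remains possible at r8c4, so r8c4=5.
Step 10. [r2c3∈{4}] r2c3's peers cover all but 4, so r2c3=4.
Step 11. [r6c1∈{7}] r6c1 is down to just 7, so r6c1=7.
Step 12. [r5c6∈{4}] r5c6's peers cover all but 4 ⇒ r5c6=4.
Step 13. [r9c9∈{2}] r9c9's peers cover all but 2, so r9c9=2.
Step 14. [r8c7∈{8}] r8c7 is down to just 8, so r8c7=8.
Step 15. [r3c5∈{1}] r3c5's peers cover all but 1. So r3c5=1.
Step 16. [r6c9∈{5}] r6c9 has the single candidate 5. So r6c9=5.
Step 17. [r7c4∈{3,7}] 7 has one home in col 4: r7c4 ⇒ r7c4=7.
Step 18. [r3c9∈{3,4}] r3c9 is the only open cell in row 3 admitting 4. So r3c9=4.
Step 19. [r6c2∈{2}] r6c2's peers cover all but 2, so r6c2=2.
Step 20. [r7c6∈{3,8}] in row 7, 8 fits only at r7c6. So r7c6=8.
Step 21. [r4c3∈{5}] nothing but 5 survives at r4c3. So r4c3=5.
Step 22. [r8c6∈{1}] nothing but 1 survives at r8c6. So r8c6=1.
Step 23. [r8c3∈{6}] nothing but 6 survives at r8c3. So r8c3=6.
Step 24. [r7c7∈{5}] r7c7's peers cover all but 5, so r7c7=5.
Step 25. [r1c2∈{7}] r1c2's peers cover all but 7 ⇒ r1c2=7.
Step 26. [r6c4∈{6}] only 6 remains possible at r6c4. So r6c4=6.
Step 27. [r3c1∈{8}] r3c1 has the single candidate 8, so r3c1=8.
Step 28. [r6c7∈{1}] only 1 remains possible at r6c7 ⇒ r6c7=1.
Step 29. [r7c2∈{3}] only 3 remains possible at r7c2, so r7c2=3.
Step 30. [r4c5∈{7}] r4c5 is down to just 7, so r4c5=7.
Step 31. [r1c8∈{2}] only 2 remains possible at r1c8, so r1c8=2.
Step 32. [r8c1∈{9}] nothing but 9 survives at r8c1, so r8c1=9.
Step 33. [r5c7∈{2}] r5c7 has the single candidate 2. So r5c7=2.
Step 34. [r7c9∈{9}] nothing but 9 survives at r7c9 ⇒ r7c9=9.
Step 35. [r2c5∈{9}] r2c5 is down to just 9. So r2c5=9.
Step 36. [r2c9∈{3}] r2c9 is down to just 3 ⇒ r2c9=3.
Step 37. [r4c1∈{4}] r4c1's peers cover all but 4, so r4c1=4.
Step 38. [r2c7∈{7}] r2c7 is down to just 7, so r2c7=7.
Step 39. [r3c4∈{3}] only 3 remains possible at r3c4. So r3c4=3.
Step 40. [r8c5∈{2}] only 2 remains possible at r8c5, so r8c5=2.
Step 41. [r7c8∈{6}] nothing but 6 survives at r7c8, so r7c8=6.
Step 42. [r5c9∈{8}] r5c9 is down to just 8. So r5c9=8.
Step 43. [r1c6∈{5}] r1c6 has the single candidate 5 ⇒ r1c6=5.
Step 44. [r5c1∈{3}] r5c1 is down to just 3. So r5c1=3.
Step 45. [r9c6∈{3}] r9c6 is down to just 3, so r9c6=3.
Step 46. [r2c1∈{1}] nothing but 1 survives at r2c1 ⇒ r2c1=1.
Step 47. [r7c5∈{4}] r7c5 is down to just 4 ⇒ r7c5=4.

Answer: 6 7 3 4 8 5 9 2 1 / 1 5 4 2 9 6 7 8 3 / 8 9 2 3 1 7 6 5 4 / 4 1 5 8 7 2 3 9 6 / 3 6 9 1 5 4 2 7 8 / 7 2 8 6 3 9 1 4 5 / 2 3 1 7 4 8 5 6 9 / 9 4 6 5 2 1 8 3 7 / 5 8 7 9 6 3 4 1 2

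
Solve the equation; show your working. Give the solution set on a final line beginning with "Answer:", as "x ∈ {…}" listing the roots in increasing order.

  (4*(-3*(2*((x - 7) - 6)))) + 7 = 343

Step 1. [(4*(-3*(2*((x - 7) - 6)))) + 7 = 343] +7 is outermost — subtract 7 both sides. So sub: 4*(-3*(2*((x - 7) - 6))) = 336.
Step 2. [4*(-3*(2*((x - 7) - 6))) = 336] leading coefficient 4: divide by 4 ⇒ div: -3*(2*((x - 7) - 6)) = 84.
Step 3. [-3*(2*((x - 7) - 6)) = 84] leading coefficient -3: divide by -3, so div: 2*((x - 7) - 6) = -28.
Step 4. [2*((x - 7) - 6) = -28] 2·(inner) — divide through by 2 ⇒ div: (x - 7) - 6 = -14.
Step 5. [(x - 7) - 6 = -14] -6 is outermost — add 6 both sides, so sub: x - 7 = -8.
Step 6. [x - 7 = -8] the outer -7 inverts by adding 7, so sub: x = -1.

Answer: x ∈ {-1}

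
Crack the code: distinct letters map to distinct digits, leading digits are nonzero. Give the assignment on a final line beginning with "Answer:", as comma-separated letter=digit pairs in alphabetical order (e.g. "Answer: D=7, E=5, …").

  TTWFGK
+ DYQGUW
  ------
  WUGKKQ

Step 1. [col 1: K + W ≡ Q (mod 10)] column 1 (K + W ≡ Q (mod 10), carry-in 0) doesn't pin K yet; pick K=9 and continue. So K=9.
Step 2. [col 1: K + W ≡ Q (mod 10)] several values work for Q in column 1 (K + W ≡ Q (mod 10), carry-in 0); try Q=7, so Q=7.
Step 3. [col 1: K + W ≡ Q (mod 10)] column 1 reads K+W+carry(0)=Q with K=9, Q=7; with digits 7,9 already taken and all letters distinct, the only value for W is 8. So W=8.
Step 4. [col 2: G + U ≡ K (mod 10)] several values work for U in column 2 (G + U ≡ K (mod 10), carry-in 1); try U=3. So U=3.
Step 5. [col 2: G + U ≡ K (mod 10)] column 2: given U=3, K=9, carry-in 1, and digits 3,7,8,9 already taken and all letters distinct, G+U≡K (mod 10) forces G=5 ⇒ G=5.
Step 6. [col 3: F + G ≡ K (mod 10)] from column 3 (G=5, K=9, carry-in 0, digits 3,5,7,8,9 already taken and all letters distinct): F must equal 4, so F=4.
Step 7. [col 5: T + Y ≡ U (mod 10)] Y=0 is one option consistent with column 5 (T + Y ≡ U (mod 10), carry-in 1) — take it, so Y=0.
Step 8. [col 5: T + Y ≡ U (mod 10)] column 5 reads T+Y+carry(1)=U with Y=0, U=3; with digits 0,3,4,5,7,8,9 already taken and all letters distinct, the only value for T is 2, so T=2.
Step 9. [col 6: T + D ≡ W (mod 10)] column 6 reads T+D+carry(0)=W with T=2, W=8; with digits 0,2,3,4,5,7,8,9 already taken and all letters distinct, the only value for D is 6 ⇒ D=6.

Answer: D=6, F=4, G=5, K=9, Q=7, T=2, U=3, W=8, Y=0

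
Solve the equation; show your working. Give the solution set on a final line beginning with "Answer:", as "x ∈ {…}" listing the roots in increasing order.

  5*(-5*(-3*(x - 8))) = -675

Step 1. [5*(-5*(-3*(x - 8))) = -675] 5·(inner) — divide through by 5, so div: -5*(-3*(x - 8)) = -135.
Step 2. [-5*(-3*(x - 8)) = -135] divide by the outer -5 ⇒ div: -3*(x - 8) = 27.
Step 3. [-3*(x - 8) = 27] divide by the outer -3, so div: x - 8 = -9.
Step 4. [x - 8 = -9] 8 comes off first (add 8), so sub: x = -1.

Answer: x ∈ {-1}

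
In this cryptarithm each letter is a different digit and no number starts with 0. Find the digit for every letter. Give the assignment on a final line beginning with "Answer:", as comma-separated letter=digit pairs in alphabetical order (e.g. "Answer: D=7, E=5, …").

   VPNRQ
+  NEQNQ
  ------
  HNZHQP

Step 1. [H] H is the leading digit of a 6-digit sum of two 5-digit numbers; the final carry is exactly 1, so H=1.
Step 2. [col 1: Q + Q ≡ P (mod 10)] P=6 is one option consistent with column 1 (Q + Q ≡ P (mod 10), carry-in 0) — take it, so P=6.
Step 3. [col 1: Q + Q ≡ P (mod 10)] several values work for Q in column 1 (Q + Q ≡ P (mod 10), carry-in 0); try Q=8, so Q=8.
Step 4. [col 2: R + N ≡ Q (mod 10)] N=3 is one option consistent with column 2 (R + N ≡ Q (mod 10), carry-in 1) — take it. So N=3.
Step 5. [col 2: R + N ≡ Q (mod 10)] column 2: given N=3, Q=8, carry-in 1, and digits 1,3,6,8 already taken and all letters distinct, R+N≡Q (mod 10) forces R=4 ⇒ R=4.
Step 6. [col 4: P + E ≡ Z (mod 10)] no forcing yet in column 4 (carry-in 1); E=5 is free and consistent — try it, so E=5.
Step 7. [col 4: P + E ≡ Z (mod 10)] from column 4 (P=6, E=5, carry-in 1, digits 1,3,4,5,6,8 already taken and all letters distinct): Z must equal 2 ⇒ Z=2.
Step 8. [col 5: V + N ≡ N (mod 10)] column 5 reads V+N+carry(1)=N with N=3; with digits 1,2,3,4,5,6,8 already taken and all letters distinct, the only value for V is 9, so V=9.

Answer: E=5, H=1, N=3, P=6, Q=8, R=4, V=9, Z=2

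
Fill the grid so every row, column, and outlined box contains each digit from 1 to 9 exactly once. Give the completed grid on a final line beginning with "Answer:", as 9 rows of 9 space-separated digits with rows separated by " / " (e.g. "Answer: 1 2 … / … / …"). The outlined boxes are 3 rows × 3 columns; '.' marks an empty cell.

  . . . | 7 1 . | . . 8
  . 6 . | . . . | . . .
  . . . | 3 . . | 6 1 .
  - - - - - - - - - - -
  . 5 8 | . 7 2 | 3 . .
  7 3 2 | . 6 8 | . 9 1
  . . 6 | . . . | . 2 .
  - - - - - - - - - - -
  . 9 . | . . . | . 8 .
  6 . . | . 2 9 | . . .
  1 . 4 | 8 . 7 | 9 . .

Step 1. [r2c4∈{2,4,5,9}] r2c4 is the only open cell in col 4 admitting 2. So r2c4=2.
Step 2. [r4c4∈{1,4,9}] in row 4, 1 fits only at r4c4, so r4c4=1.
Step 3. [r4c1∈{4,9}] row 4 places 9 nowhere but r4c1 ⇒ r4c1=9.
Step 4. [r6c1∈{4}] nothing but 4 survives at r6c1. So r6c1=4.
Step 5. [r7c6∈{1,3,4,5,6}] in col 6, 1 fits only at r7c6. So r7c6=1.
Step 6. [r1c3∈{3,5,9}] 9 has one home in row 1: r1c3 ⇒ r1c3=9.
Step 7. [r5c4∈{4,5}] in box 5, 4 fits only at r5c4. So r5c4=4.
Step 8. [r8c4∈{5}] only 5 remains possible at r8c4. So r8c4=5.
Step 9. [r5c7∈{5}] r5c7 is down to just 5. So r5c7=5.
Step 10. [r6c9∈{7}] r6c9 has the single candidate 7, so r6c9=7.
Step 11. [r7c5∈{3,4}] box 8 places 4 nowhere but r7c5, so r7c5=4.
Step 12. [r9c2∈{2}] r9c2's peers cover all but 2, so r9c2=2.
Step 13. [r1c2∈{4}] r1c2 has the single candidate 4, so r1c2=4.
Step 14. [r1c7∈{2}] r1c7 has the single candidate 2 ⇒ r1c7=2.
Step 15. [r7c7∈{7}] r7c7 is down to just 7. So r7c7=7.
Step 16. [r2c7∈{4}] r2c7 has the single candidate 4, so r2c7=4.
Step 17. [r2c6∈{5}] r2c6's peers cover all but 5. So r2c6=5.
Step 18. [r7c9∈{2,3,5,6}] r7c9 is the only open cell in row 7 admitting 2 ⇒ r7c9=2.
Step 19. [r9c5∈{3}] r9c5 is down to just 3, so r9c5=3.
Step 20. [r3c1∈{2,5,8}] row 3 places 2 nowhere but r3c1. So r3c1=2.
Step 21. [r2c1∈{3,8}] 8 has one home in col 1: r2c1. So r2c1=8.
Step 22. [r3c2∈{7}] r3c2 is down to just 7. So r3c2=7.
Step 23. [r3c3∈{5}] r3c3 has the single candidate 5, so r3c3=5.
Step 24. [r2c5∈{9}] r2c5 has the single candidate 9, so r2c5=9.
Step 25. [r2c9∈{3}] nothing but 3 survives at r2c9, so r2c9=3.
Step 26. [r8c8∈{3,4}] r8c8 is the only open cell in col 8 admitting 3, so r8c8=3.
Step 27. [r9c9∈{5,6}] r9c9 is the only open cell in col 9 admitting 5. So r9c9=5.
Step 28. [r4c9∈{4,6}] across col 9, 6 lands solely at r4c9, so r4c9=6.
Step 29. [r7c3∈{3}] r7c3's peers cover all but 3, so r7c3=3.
Step 30. [r8c9∈{4}] only 4 remains possible at r8c9. So r8c9=4.
Step 31. [r7c1∈{5}] r7c1 has the single candidate 5 ⇒ r7c1=5.
Step 32. [r7c4∈{6}] r7c4 is down to just 6, so r7c4=6.
Step 33. [r4c8∈{4}] r4c8 has the single candidate 4. So r4c8=4.
Step 34. [r1c1∈{3}] r1c1's peers cover all but 3. So r1c1=3.
Step 35. [r6c4∈{9}] nothing but 9 survives at r6c4 ⇒ r6c4=9.
Step 36. [r9c8∈{6}] nothing but 6 survives at r9c8 ⇒ r9c8=6.
Step 37. [r1c8∈{5}] only 5 remains possible at r1c8 ⇒ r1c8=5.
Step 38. [r3c6∈{4}] only 4 remains possible at r3c6, so r3c6=4.
Step 39. [r6c7∈{8}] r6c7 is down to just 8. So r6c7=8.
Step 40. [r8c2∈{8}] r8c2's peers cover all but 8 ⇒ r8c2=8.
Step 41. [r8c3∈{7}] r8c3's peers cover all but 7. So r8c3=7.
Step 42. [r3c5∈{8}] r3c5 has the single candidate 8 ⇒ r3c5=8.
Step 43. [r6c2∈{1}] r6c2 is down to just 1 ⇒ r6c2=1.
Step 44. [r6c6∈{3}] r6c6 is down to just 3, so r6c6=3.
Step 45. [r2c8∈{7}] r2c8 is down to just 7, so r2c8=7.
Step 46. [r2c3∈{1}] r2c3 has the single candidate 1, so r2c3=1.
Step 47. [r3c9∈{9}] r3c9 has the single candidate 9. So r3c9=9.
Step 48. [r8c7∈{1}] r8c7's peers cover all but 1. So r8c7=1.
Step 49. [r1c6∈{6}] r1c6 has the single candidate 6. So r1c6=6.
Step 50. [r6c5∈{5}] r6c5 is down to just 5, so r6c5=5.

Answer: 3 4 9 7 1 6 2 5 8 / 8 6 1 2 9 5 4 7 3 / 2 7 5 3 8 4 6 1 9 / 9 5 8 1 7 2 3 4 6 / 7 3 2 4 6 8 5 9 1 / 4 1 6 9 5 3 8 2 7 / 5 9 3 6 4 1 7 8 2 / 6 8 7 5 2 9 1 3 4 / 1 2 4 8 3 7 9 6 5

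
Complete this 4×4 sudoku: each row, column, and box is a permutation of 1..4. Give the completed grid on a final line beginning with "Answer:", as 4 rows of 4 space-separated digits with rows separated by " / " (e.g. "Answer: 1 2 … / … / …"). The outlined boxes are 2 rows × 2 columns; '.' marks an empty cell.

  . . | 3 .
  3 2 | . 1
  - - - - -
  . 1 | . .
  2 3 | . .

Step 1. [r4c4∈{4}] nothing but 4 survives at r4c4, so r4c4=4.
Step 2. [r1c1∈{1,4}] in row 1, 1 fits only at r1c1 ⇒ r1c1=1.
Step 3. [r3c3∈{2}] nothing but 2 survives at r3c3, so r3c3=2.
Step 4. [r3c4∈{3}] r3c4 has the single candidate 3, so r3c4=3.
Step 5. [r1c4∈{2}] r1c4's peers cover all but 2 ⇒ r1c4=2.
Step 6. [r1c2∈{4}] nothing but 4 survives at r1c2. So r1c2=4.
Step 7. [r2c3∈{4}] nothing but 4 survives at r2c3 ⇒ r2c3=4.
Step 8. [r4c3∈{1}] only 1 remains possible at r4c3 ⇒ r4c3=1.
Step 9. [r3c1∈{4}] nothing but 4 survives at r3c1, so r3c1=4.

Answer: 1 4 3 2 / 3 2 4 1 / 4 1 2 3 / 2 3 1 4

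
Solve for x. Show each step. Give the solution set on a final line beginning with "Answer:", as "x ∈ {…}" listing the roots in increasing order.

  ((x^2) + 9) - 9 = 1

Step 1. [((x^2) + 9) - 9 = 1] the outer -9 inverts by adding 9 ⇒ sub: (x^2) + 9 = 10.
Step 2. [(x^2) + 9 = 10] the outer +9 inverts by subtracting 9. So sub: x^2 = 1.
Step 3. [x^2 = 1] √ both sides: 1 ≥ 0 gives two branches, so sqrt: x = 1 or -1.

Answer: x ∈ {-1, 1}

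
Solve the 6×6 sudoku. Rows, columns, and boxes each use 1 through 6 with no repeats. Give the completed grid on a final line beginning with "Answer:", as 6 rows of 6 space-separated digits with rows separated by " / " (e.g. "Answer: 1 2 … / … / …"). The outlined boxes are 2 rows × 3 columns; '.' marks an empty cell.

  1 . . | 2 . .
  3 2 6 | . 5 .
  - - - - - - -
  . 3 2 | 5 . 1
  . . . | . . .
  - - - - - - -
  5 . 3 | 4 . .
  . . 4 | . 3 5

Step 1. [r5c5∈{1,2,6}] r5c5 is the only open cell in col 5 admitting 1. So r5c5=1.
Step 2. [r5c2∈{6}] nothing but 6 survives at r5c2. So r5c2=6.
Step 3. [r1c2∈{4,5}] box 1 places 4 nowhere but r1c2, so r1c2=4.
Step 4. [r4c5∈{2,4,6}] in col 5, 2 fits only at r4c5 ⇒ r4c5=2.
Step 5. [r3c5∈{4,6}] in col 5, 4 fits only at r3c5. So r3c5=4.
Step 6. [r4c4∈{3,6}] r4c4 is the only open cell in col 4 admitting 3 ⇒ r4c4=3.
Step 7. [r4c2∈{1,5}] col 2 places 5 nowhere but r4c2 ⇒ r4c2=5.
Step 8. [r4c6∈{6}] r4c6 has the single candidate 6 ⇒ r4c6=6.
Step 9. [r3c1∈{6}] r3c1 has the single candidate 6, so r3c1=6.
Step 10. [r6c4∈{6}] only 6 remains possible at r6c4. So r6c4=6.
Step 11. [r4c3∈{1}] only 1 remains possible at r4c3. So r4c3=1.
Step 12. [r2c4∈{1}] nothing but 1 survives at r2c4. So r2c4=1.
Step 13. [r6c2∈{1}] r6c2's peers cover all but 1. So r6c2=1.
Step 14. [r2c6∈{4}] r2c6 is down to just 4 ⇒ r2c6=4.
Step 15. [r6c1∈{2}] only 2 remains possible at r6c1, so r6c1=2.
Step 16. [r1c6∈{3}] r1c6 is down to just 3. So r1c6=3.
Step 17. [r4c1∈{4}] r4c1 has the single candidate 4, so r4c1=4.
Step 18. [r5c6∈{2}] r5c6's peers cover all but 2, so r5c6=2.
Step 19. [r1c3∈{5}] r1c3 is down to just 5, so r1c3=5.
Step 20. [r1c5∈{6}] r1c5 is down to just 6. So r1c5=6.

Answer: 1 4 5 2 6 3 / 3 2 6 1 5 4 / 6 3 2 5 4 1 / 4 5 1 3 2 6 / 5 6 3 4 1 2 / 2 1 4 6 3 5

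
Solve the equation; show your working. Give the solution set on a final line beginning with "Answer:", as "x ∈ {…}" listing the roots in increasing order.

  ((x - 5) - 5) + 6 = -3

Step 1. [((x - 5) - 5) + 6 = -3] 6 comes off first (subtract 6) ⇒ sub: (x - 5) - 5 = -9.
Step 2. [(x - 5) - 5 = -9] -5 is outermost — add 5 both sides, so sub: x - 5 = -4.
Step 3. [x - 5 = -4] peel the -5: add 5 from each side ⇒ sub: x = 1.

Answer: x ∈ {1}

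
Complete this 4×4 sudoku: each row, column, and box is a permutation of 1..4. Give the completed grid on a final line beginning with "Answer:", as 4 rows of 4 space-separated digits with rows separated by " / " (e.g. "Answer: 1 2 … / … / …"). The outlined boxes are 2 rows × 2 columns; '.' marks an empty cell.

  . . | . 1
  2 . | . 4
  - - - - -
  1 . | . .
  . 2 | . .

Step 1. [r4c4∈{3}] r4c4's peers cover all but 3, so r4c4=3.
Step 2. [r1c1∈{3,4}] 3 has one home in col 1: r1c1, so r1c1=3.
Step 3. [r4c1∈{4}] nothing but 4 survives at r4c1 ⇒ r4c1=4.
Step 4. [r3c4∈{2}] r3c4 has the single candidate 2. So r3c4=2.
Step 5. [r3c2∈{3}] only 3 remains possible at r3c2. So r3c2=3.
Step 6. [r2c3∈{3}] nothing but 3 survives at r2c3. So r2c3=3.
Step 7. [r3c3∈{4}] nothing but 4 survives at r3c3, so r3c3=4.
Step 8. [r1c2∈{4}] only 4 remains possible at r1c2. So r1c2=4.
Step 9. [r2c2∈{1}] r2c2 is down to just 1, so r2c2=1.
Step 10. [r4c3∈{1}] r4c3's peers cover all but 1. So r4c3=1.
Step 11. [r1c3∈{2}] r1c3 is down to just 2 ⇒ r1c3=2.

Answer: 3 4 2 1 / 2 1 3 4 / 1 3 4 2 / 4 2 1 3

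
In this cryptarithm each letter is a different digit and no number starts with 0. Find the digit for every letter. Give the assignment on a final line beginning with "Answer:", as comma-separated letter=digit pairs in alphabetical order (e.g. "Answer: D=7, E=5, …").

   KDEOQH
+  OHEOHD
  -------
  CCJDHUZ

Step 1. [col 1: H + D ≡ Z (mod 10)] several values work for Z in column 1 (H + D ≡ Z (mod 10), carry-in 0); try Z=9. So Z=9.
Step 2. [col 1: H + D ≡ Z (mod 10)] no forcing yet in column 1 (carry-in 0); D=7 is free and consistent — try it. So D=7.
Step 3. [col 1: H + D ≡ Z (mod 10)] column 1: given D=7, Z=9, carry-in 0, and digits 7,9 already taken and all letters distinct, H+D≡Z (mod 10) forces H=2, so H=2.
Step 4. [col 2: Q + H ≡ U (mod 10)] several values work for Q in column 2 (Q + H ≡ U (mod 10), carry-in 0); try Q=3, so Q=3.
Step 5. [col 2: Q + H ≡ U (mod 10)] from column 2 (Q=3, H=2, carry-in 0, digits 2,3,7,9 already taken and all letters distinct): U must equal 5 ⇒ U=5.
Step 6. [C] C is the leading digit of a 7-digit sum of two 6-digit numbers; the final carry is exactly 1 ⇒ C=1.
Step 7. [col 3: O + O ≡ H (mod 10)] in column 3 we have O+O≡H with carry-in 0; given H=2 and digits 1,2,3,5,7,9 already taken and all letters distinct, that pins O to 6, so O=6.
Step 8. [col 4: E + E ≡ D (mod 10)] column 4 reads E+E+carry(1)=D with D=7; with digits 1,2,3,5,6,7,9 already taken and all letters distinct, the only value for E is 8. So E=8.
Step 9. [col 5: D + H ≡ J (mod 10)] column 5 reads D+H+carry(1)=J with D=7, H=2; with digits 1,2,3,5,6,7,8,9 already taken and all letters distinct, the only value for J is 0 ⇒ J=0.
Step 10. [col 6: K + O ≡ C (mod 10)] column 6: given O=6, C=1, carry-in 1, and digits 0,1,2,3,5,6,7,8,9 already taken and all letters distinct, K+O≡C (mod 10) forces K=4, so K=4.

Answer: C=1, D=7, E=8, H=2, J=0, K=4, O=6, Q=3, U=5, Z=9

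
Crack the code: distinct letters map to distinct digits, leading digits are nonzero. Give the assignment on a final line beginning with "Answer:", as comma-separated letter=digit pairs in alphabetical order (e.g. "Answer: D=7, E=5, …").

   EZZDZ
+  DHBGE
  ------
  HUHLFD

Step 1. [col 1: Z + E ≡ D (mod 10)] no forcing yet in column 1 (carry-in 0); E=5 is free and consistent — try it, so E=5.
Step 2. [H] H is the leading digit of a 6-digit sum of two 5-digit numbers; the final carry is exactly 1. So H=1.
Step 3. [col 1: Z + E ≡ D (mod 10)] no forcing yet in column 1 (carry-in 0); D=4 is free and consistent — try it. So D=4.
Step 4. [col 1: Z + E ≡ D (mod 10)] in column 1 we have Z+E≡D with carry-in 0; given E=5, D=4 and digits 1,4,5 already taken and all letters distinct, that pins Z to 9, so Z=9.
Step 5. [col 2: D + G ≡ F (mod 10)] column 2 (D + G ≡ F (mod 10), carry-in 1) doesn't pin F yet; pick F=8 and continue ⇒ F=8.
Step 6. [col 2: D + G ≡ F (mod 10)] column 2 reads D+G+carry(1)=F with D=4, F=8; with digits 1,4,5,8,9 already taken and all letters distinct, the only value for G is 3 ⇒ G=3.
Step 7. [col 3: Z + B ≡ L (mod 10)] from column 3 (Z=9, carry-in 0, digits 1,3,4,5,8,9 already taken and all letters distinct): L must equal 6. So L=6.
Step 8. [col 3: Z + B ≡ L (mod 10)] column 3 reads Z+B+carry(0)=L with Z=9, L=6; with digits 1,3,4,5,6,8,9 already taken and all letters distinct, the only value for B is 7, so B=7.
Step 9. [col 5: E + D ≡ U (mod 10)] column 5: given E=5, D=4, carry-in 1, and digits 1,3,4,5,6,7,8,9 already taken and all letters distinct, E+D≡U (mod 10) forces U=0, so U=0.

Answer: B=7, D=4, E=5, F=8, G=3, H=1, L=6, U=0, Z=9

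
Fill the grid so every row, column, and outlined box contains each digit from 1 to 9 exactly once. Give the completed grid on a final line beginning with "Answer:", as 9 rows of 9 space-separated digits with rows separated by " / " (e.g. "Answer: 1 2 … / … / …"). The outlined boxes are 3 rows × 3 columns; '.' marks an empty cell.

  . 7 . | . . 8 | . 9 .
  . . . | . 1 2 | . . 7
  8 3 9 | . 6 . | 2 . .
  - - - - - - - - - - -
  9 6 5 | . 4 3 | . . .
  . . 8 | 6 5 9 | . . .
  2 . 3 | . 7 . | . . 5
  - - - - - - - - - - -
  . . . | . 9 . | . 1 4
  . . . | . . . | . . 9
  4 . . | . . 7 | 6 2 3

Step 1. [r4c9∈{1,2,8}] r4c9 is the only open cell in col 9 admitting 8 ⇒ r4c9=8.
Step 2. [r9c3∈{1}] only 1 remains possible at r9c3. So r9c3=1.
Step 3. [r8c5∈{2,3,8}] col 5 places 2 nowhere but r8c5 ⇒ r8c5=2.
Step 4. [r1c1∈{1,5,6}] 1 has one home in box 1: r1c1, so r1c1=1.
Step 5. [r6c6∈{1}] nothing but 1 survives at r6c6. So r6c6=1.
Step 6. [r9c5∈{8}] r9c5 is down to just 8 ⇒ r9c5=8.
Step 7. [r9c4∈{5}] only 5 remains possible at r9c4. So r9c4=5.
Step 8. [r1c7∈{3,4,5}] row 1 places 5 nowhere but r1c7. So r1c7=5.
Step 9. [r3c8∈{4}] r3c8 has the single candidate 4 ⇒ r3c8=4.
Step 10. [r5c1∈{7}] r5c1 is down to just 7, so r5c1=7.
Step 11. [r7c4∈{3}] only 3 remains possible at r7c4, so r7c4=3.
Step 12. [r8c8∈{5,7,8}] in col 8, 5 fits only at r8c8, so r8c8=5.
Step 13. [r1c3∈{2,4,6}] across row 1, 2 lands solely at r1c3 ⇒ r1c3=2.
Step 14. [r6c2∈{4}] r6c2's peers cover all but 4. So r6c2=4.
Step 15. [r4c7∈{1,7}] row 4 places 1 nowhere but r4c7 ⇒ r4c7=1.
Step 16. [r7c6∈{6}] only 6 remains possible at r7c6. So r7c6=6.
Step 17. [r2c8∈{3,6,8}] 8 has one home in col 8: r2c8 ⇒ r2c8=8.
Step 18. [r7c2∈{2,5,8}] row 7 places 2 nowhere but r7c2. So r7c2=2.
Step 19. [r7c3∈{7}] r7c3 is down to just 7. So r7c3=7.
Step 20. [r2c3∈{4,6}] 4 has one home in col 3: r2c3. So r2c3=4.
Step 21. [r2c1∈{5,6}] row 2 places 6 nowhere but r2c1 ⇒ r2c1=6.
Step 22. [r7c7∈{8}] r7c7's peers cover all but 8, so r7c7=8.
Step 23. [r8c6∈{4}] r8c6 is down to just 4 ⇒ r8c6=4.
Step 24. [r5c7∈{3,4}] across row 5, 4 lands solely at r5c7 ⇒ r5c7=4.
Step 25. [r1c4∈{4}] r1c4 has the single candidate 4 ⇒ r1c4=4.
Step 26. [r4c4∈{2}] r4c4 is down to just 2. So r4c4=2.
Step 27. [r8c7∈{7}] r8c7 has the single candidate 7. So r8c7=7.
Step 28. [r5c8∈{3}] nothing but 3 survives at r5c8. So r5c8=3.
Step 29. [r1c9∈{6}] nothing but 6 survives at r1c9. So r1c9=6.
Step 30. [r5c9∈{2}] only 2 remains possible at r5c9, so r5c9=2.
Step 31. [r6c8∈{6}] r6c8 is down to just 6. So r6c8=6.
Step 32. [r8c3∈{6}] r8c3's peers cover all but 6, so r8c3=6.
Step 33. [r2c2∈{5}] r2c2's peers cover all but 5 ⇒ r2c2=5.
Step 34. [r4c8∈{7}] r4c8 has the single candidate 7 ⇒ r4c8=7.
Step 35. [r8c4∈{1}] r8c4's peers cover all but 1. So r8c4=1.
Step 36. [r5c2∈{1}] only 1 remains possible at r5c2. So r5c2=1.
Step 37. [r9c2∈{9}] nothing but 9 survives at r9c2. So r9c2=9.
Step 38. [r2c7∈{3}] only 3 remains possible at r2c7 ⇒ r2c7=3.
Step 39. [r8c2∈{8}] r8c2 is down to just 8 ⇒ r8c2=8.
Step 40. [r6c7∈{9}] only 9 remains possible at r6c7. So r6c7=9.
Step 41. [r3c9∈{1}] nothing but 1 survives at r3c9 ⇒ r3c9=1.
Step 42. [r6c4∈{8}] r6c4 has the single candidate 8 ⇒ r6c4=8.
Step 43. [r7c1∈{5}] r7c1 has the single candidate 5, so r7c1=5.
Step 44. [r2c4∈{9}] r2c4's peers cover all but 9. So r2c4=9.
Step 45. [r1c5∈{3}] nothing but 3 survives at r1c5, so r1c5=3.
Step 46. [r3c4∈{7}] r3c4's peers cover all but 7. So r3c4=7.
Step 47. [r8c1∈{3}] r8c1's peers cover all but 3, so r8c1=3.
Step 48. [r3c6∈{5}] r3c6's peers cover all but 5. So r3c6=5.

Answer: 1 7 2 4 3 8 5 9 6 / 6 5 4 9 1 2 3 8 7 / 8 3 9 7 6 5 2 4 1 / 9 6 5 2 4 3 1 7 8 / 7 1 8 6 5 9 4 3 2 / 2 4 3 8 7 1 9 6 5 / 5 2 7 3 9 6 8 1 4 / 3 8 6 1 2 4 7 5 9 / 4 9 1 5 8 7 6 2 3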